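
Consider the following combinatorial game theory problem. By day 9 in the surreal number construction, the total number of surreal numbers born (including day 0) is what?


Day 0: {|} = 0 is born. Count = 1.
Day n: the number of surreal numbers born by day n is 2^(n+1) - 1.
By day 0: 2^1 - 1 = 1
By day 1: 2^2 - 1 = 3
By day 2: 2^3 - 1 = 7
By day 3: 2^4 - 1 = 15
By day 4: 2^5 - 1 = 31
By day 5: 2^6 - 1 = 63
By day 6: 2^7 - 1 = 127
By day 7: 2^8 - 1 = 255
By day 8: 2^9 - 1 = 511
By day 9: 2^10 - 1 = 1023
By day 9: 1023 surreal numbers.

1023


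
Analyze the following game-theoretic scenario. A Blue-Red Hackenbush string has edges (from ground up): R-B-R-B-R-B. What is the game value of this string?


Edges (from ground): R-B-R-B-R-B
By Berlekamp's sign-expansion rule, a Blue-Red Hackenbush stalk has the value of the surreal number whose sign sequence is the edge sequence with B -> + and R -> -.
Sign sequence: -+-+-+
Trace the sign expansion in the surreal number tree, starting from 0:
Edge 1: R (sign -) -> bounds (-inf, 0), value = -1
Edge 2: B (sign +) -> bounds (-1, 0), value = -1/2
Edge 3: R (sign -) -> bounds (-1, -1/2), value = -3/4
Edge 4: B (sign +) -> bounds (-3/4, -1/2), value = -5/8
Edge 5: R (sign -) -> bounds (-3/4, -5/8), value = -11/16
Edge 6: B (sign +) -> bounds (-11/16, -5/8), value = -21/32
Game value = -21/32

-21/32


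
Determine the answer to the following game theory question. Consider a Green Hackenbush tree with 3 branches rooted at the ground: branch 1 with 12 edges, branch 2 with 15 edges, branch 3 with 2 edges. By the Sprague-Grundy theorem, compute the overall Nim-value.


The tree has 3 branches from the ground vertex.
In Green Hackenbush, the Nim-value of a simple path of length k is k.
Branch 1: length 12, Nim-value = 12
Branch 2: length 15, Nim-value = 15
Branch 3: length 2, Nim-value = 2
Total Nim-value = XOR of all branch values:
0 XOR 12 = 12
12 XOR 15 = 3
3 XOR 2 = 1
Nim-value of the tree = 1

1


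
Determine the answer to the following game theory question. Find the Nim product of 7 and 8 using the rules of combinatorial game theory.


Nim multiplication is bilinear over XOR: (u XOR v) * w = (u*w) XOR (v*w).
So we split each operand into its bit components and XOR the pairwise Nim products.
7 = 1 + 2 + 4 (as XOR of powers of 2).
8 = 8 (as XOR of powers of 2).
Using the standard Nim-product table on single bits:
  2*2 = 3,   2*4 = 8,   2*8 = 12,
  4*4 = 6,   4*8 = 11,  8*8 = 13,
and  1*x = x (identity), k*l = l*k (commutative).
Pairwise Nim products:
  1 * 8 = 8
  2 * 8 = 12
  4 * 8 = 11
XOR them: 8 XOR 12 XOR 11 = 15.
Result: 7 * 8 = 15 (in Nim).

15


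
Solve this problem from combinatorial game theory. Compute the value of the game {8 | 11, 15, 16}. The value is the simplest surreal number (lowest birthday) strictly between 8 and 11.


Left options: {8}, max = 8
Right options: {11, 15, 16}, min = 11
All options are numbers and max(Left) < min(Right), so by the simplicity theorem the value is the simplest (earliest-born) number strictly between 8 and 11.
Integers 9 through 10 all lie strictly between 8 and 11.
Among integers, the simplest (lowest birthday = smallest |n|; 0 is born on day 0, +-n on day n) is 9.
No non-integer in the interval can be simpler: if x is a non-integer in the interval, then floor(x) or ceil(x) also lies in the interval (the interval contains an integer), and both are proper prefixes of x's sign expansion, i.e. born earlier. So the game value is 9.
Game value = 9

9


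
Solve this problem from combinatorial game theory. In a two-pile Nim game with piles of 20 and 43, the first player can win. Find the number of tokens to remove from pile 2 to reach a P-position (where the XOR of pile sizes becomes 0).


Piles: 20 and 43
Current XOR: 20 XOR 43 = 63 (non-zero, so this is an N-position).
To make the XOR zero, we need to find a move that balances the piles.
For pile 2 (size 43): target = 43 XOR 63 = 20
We reduce pile 2 from 43 to 20.
Tokens removed: 43 - 20 = 23
Verification: 20 XOR 20 = 0

23


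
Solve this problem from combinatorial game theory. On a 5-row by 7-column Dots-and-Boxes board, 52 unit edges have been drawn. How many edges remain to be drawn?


Grid: 5 x 7 boxes, i.e. 6 rows and 8 columns of dots.
Horizontal edges: (rows + 1) * cols = 6 * 7 = 42
Vertical edges: rows * (cols + 1) = 5 * 8 = 40
Total edges: 42 + 40 = 82
Edges drawn: 52
Remaining: 82 - 52 = 30

30


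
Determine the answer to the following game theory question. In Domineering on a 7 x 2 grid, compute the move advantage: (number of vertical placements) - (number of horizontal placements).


Board is 7 x 2 (rows x cols).
Left (vertical) placements: (rows-1) * cols = 6 * 2 = 12
Right (horizontal) placements: rows * (cols-1) = 7 * 1 = 7
Advantage = Left - Right = 12 - 7 = 5

5


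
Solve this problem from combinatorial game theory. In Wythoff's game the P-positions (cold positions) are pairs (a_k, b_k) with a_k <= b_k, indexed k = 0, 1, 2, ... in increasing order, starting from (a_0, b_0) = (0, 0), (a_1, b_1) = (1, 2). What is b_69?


By Wythoff's theorem, a_k = floor(k * phi) and b_k = floor(k * phi^2) = a_k + k, where phi = (1 + sqrt(5))/2 is the golden ratio.
phi = (1 + sqrt(5))/2 = 1.618034
phi^2 = phi + 1 = 2.618034
k = 69
k * phi^2 = 69 * 2.618034 = 180.644345
b_69 = floor(k * phi^2) = 180 (check: a_69 + k = 111 + 69 = 180)

180


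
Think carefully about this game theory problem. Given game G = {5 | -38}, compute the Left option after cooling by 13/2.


Original game: {5 | -38} (a switch {a | b} with a > b).
Cooling by t (for t below the temperature (a - b)/2 = 43/2) taxes each move by t: {a | b} cooled by t is {a - t | b + t}.
Cooling amount: t = 13/2
Cooled Left option: 5 - 13/2 = -3/2
Cooled Right option: -38 + 13/2 = -63/2
Cooled game: {-3/2 | -63/2}
Left option = -3/2

-3/2


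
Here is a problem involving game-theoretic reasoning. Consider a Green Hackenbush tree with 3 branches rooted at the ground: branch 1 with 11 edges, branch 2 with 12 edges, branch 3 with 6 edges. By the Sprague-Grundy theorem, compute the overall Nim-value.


The tree has 3 branches from the ground vertex.
In Green Hackenbush, the Nim-value of a simple path of length k is k.
Branch 1: length 11, Nim-value = 11
Branch 2: length 12, Nim-value = 12
Branch 3: length 6, Nim-value = 6
Total Nim-value = XOR of all branch values:
0 XOR 11 = 11
11 XOR 12 = 7
7 XOR 6 = 1
Nim-value of the tree = 1

1


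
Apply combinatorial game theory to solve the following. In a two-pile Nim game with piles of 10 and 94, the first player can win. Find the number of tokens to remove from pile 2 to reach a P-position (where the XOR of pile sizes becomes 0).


Piles: 10 and 94
Current XOR: 10 XOR 94 = 84 (non-zero, so this is an N-position).
To make the XOR zero, we need to find a move that balances the piles.
For pile 2 (size 94): target = 94 XOR 84 = 10
We reduce pile 2 from 94 to 10.
Tokens removed: 94 - 10 = 84
Verification: 10 XOR 10 = 0

84


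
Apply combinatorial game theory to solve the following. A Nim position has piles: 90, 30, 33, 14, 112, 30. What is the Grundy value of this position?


We need the XOR (exclusive or) of all pile sizes.
After XOR-ing pile 1 (size 90): 0 XOR 90 = 90
After XOR-ing pile 2 (size 30): 90 XOR 30 = 68
After XOR-ing pile 3 (size 33): 68 XOR 33 = 101
After XOR-ing pile 4 (size 14): 101 XOR 14 = 107
After XOR-ing pile 5 (size 112): 107 XOR 112 = 27
After XOR-ing pile 6 (size 30): 27 XOR 30 = 5
The Nim-value of this position is 5.

5


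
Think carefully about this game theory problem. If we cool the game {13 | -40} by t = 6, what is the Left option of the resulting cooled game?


Original game: {13 | -40} (a switch {a | b} with a > b).
Cooling by t (for t below the temperature (a - b)/2 = 53/2) taxes each move by t: {a | b} cooled by t is {a - t | b + t}.
Cooling amount: t = 6
Cooled Left option: 13 - 6 = 7
Cooled Right option: -40 + 6 = -34
Cooled game: {7 | -34}
Left option = 7

7


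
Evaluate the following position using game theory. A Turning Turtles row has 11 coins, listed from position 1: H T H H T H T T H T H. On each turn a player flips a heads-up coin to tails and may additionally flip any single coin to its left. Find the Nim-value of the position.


Coins: H T H H T H T T H T H
Key fact: a single head at position k behaves exactly like a Nim heap of size k (turning it to T and optionally flipping a coin at j < k corresponds to moving the heap from k to j, or to 0), and heads combine as a disjunctive sum (two heads at the same place would cancel, matching j XOR j = 0). So the Nim-value is the XOR of the 1-indexed positions of the heads.
Face-up positions (1-indexed): [1, 3, 4, 6, 9, 11]
XOR 0 with 1: 0 XOR 1 = 1
XOR 1 with 3: 1 XOR 3 = 2
XOR 2 with 4: 2 XOR 4 = 6
XOR 6 with 6: 6 XOR 6 = 0
XOR 0 with 9: 0 XOR 9 = 9
XOR 9 with 11: 9 XOR 11 = 2
Nim-value = 2

2


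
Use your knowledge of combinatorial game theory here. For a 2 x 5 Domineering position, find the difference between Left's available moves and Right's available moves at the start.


Board is 2 x 5 (rows x cols).
Left (vertical) placements: (rows-1) * cols = 1 * 5 = 5
Right (horizontal) placements: rows * (cols-1) = 2 * 4 = 8
Advantage = Left - Right = 5 - 8 = -3

-3


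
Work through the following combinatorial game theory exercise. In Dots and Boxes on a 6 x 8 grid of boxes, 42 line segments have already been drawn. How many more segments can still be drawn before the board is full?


Grid: 6 x 8 boxes, i.e. 7 rows and 9 columns of dots.
Horizontal edges: (rows + 1) * cols = 7 * 8 = 56
Vertical edges: rows * (cols + 1) = 6 * 9 = 54
Total edges: 56 + 54 = 110
Edges drawn: 42
Remaining: 110 - 42 = 68

68


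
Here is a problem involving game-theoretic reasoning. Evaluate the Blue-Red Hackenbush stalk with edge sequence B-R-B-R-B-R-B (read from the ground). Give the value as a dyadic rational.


Edges (from ground): B-R-B-R-B-R-B
By Berlekamp's sign-expansion rule, a Blue-Red Hackenbush stalk has the value of the surreal number whose sign sequence is the edge sequence with B -> + and R -> -.
Sign sequence: +-+-+-+
Trace the sign expansion in the surreal number tree, starting from 0:
Edge 1: B (sign +) -> bounds (0, +inf), value = 1
Edge 2: R (sign -) -> bounds (0, 1), value = 1/2
Edge 3: B (sign +) -> bounds (1/2, 1), value = 3/4
Edge 4: R (sign -) -> bounds (1/2, 3/4), value = 5/8
Edge 5: B (sign +) -> bounds (5/8, 3/4), value = 11/16
Edge 6: R (sign -) -> bounds (5/8, 11/16), value = 21/32
Edge 7: B (sign +) -> bounds (21/32, 11/16), value = 43/64
Game value = 43/64

43/64


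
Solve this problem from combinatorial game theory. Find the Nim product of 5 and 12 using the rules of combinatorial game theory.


Nim multiplication is bilinear over XOR: (u XOR v) * w = (u*w) XOR (v*w).
So we split each operand into its bit components and XOR the pairwise Nim products.
5 = 1 + 4 (as XOR of powers of 2).
12 = 4 + 8 (as XOR of powers of 2).
Using the standard Nim-product table on single bits:
  2*2 = 3,   2*4 = 8,   2*8 = 12,
  4*4 = 6,   4*8 = 11,  8*8 = 13,
and  1*x = x (identity), k*l = l*k (commutative).
Pairwise Nim products:
  1 * 4 = 4
  1 * 8 = 8
  4 * 4 = 6
  4 * 8 = 11
XOR them: 4 XOR 8 XOR 6 XOR 11 = 1.
Result: 5 * 12 = 1 (in Nim).

1


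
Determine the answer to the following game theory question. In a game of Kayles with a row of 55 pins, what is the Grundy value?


Kayles: a move removes 1 or 2 adjacent pins from a contiguous row.
Removing pins from a row of k leaves two independent rows (a, b) with a + b = k - 1 (one pin) or a + b = k - 2 (two pins); an end removal gives a = 0.
By Sprague-Grundy, G(k) = mex{ G(a) XOR G(b) } over all these splits. G(0) = 0.
G(1): splits (0,0):0^0=0 -> mex({0}) = 1
G(2): splits (0,1):0^1=1 (0,0):0^0=0 -> mex({0, 1}) = 2
G(3): splits (0,2):0^2=2 (1,1):1^1=0 (0,1):0^1=1 -> mex({0, 1, 2}) = 3
G(4): splits (0,3):0^3=3 (1,2):1^2=3 (0,2):0^2=2 (1,1):1^1=0 -> mex({0, 2, 3}) = 1
G(5): splits (0,4):0^1=1 (1,3):1^3=2 (2,2):2^2=0 (0,3):0^3=3 (1,2):1^2=3 -> mex({0, 1, 2, 3}) = 4
G(6) = mex({0, 1, 2, 4}) = 3
G(7) = mex({0, 1, 3, 4, 5}) = 2
G(8) = mex({0, 2, 3, 5, 6}) = 1
G(9) = mex({0, 1, 2, 3, 6, 7}) = 4
G(10) = mex({0, 1, 3, 4, 5, 7}) = 2
G(11) = mex({0, 1, 2, 3, 4, 5}) = 6
G(12) = mex({0, 1, 2, 3, 5, 6, 7}) = 4
G(13) = mex({0, 2, 3, 4, 6, 7}) = 1
G(14) = mex({0, 1, 4, 5, 6, 7}) = 2
G(15) = mex({0, 1, 2, 3, 4, 5, 6}) = 7
G(16) = mex({0, 2, 3, 5, 6, 7}) = 1
G(17) = mex({0, 1, 2, 3, 5, 6, 7}) = 4
G(18) = mex({0, 1, 2, 4, 5, 6}) = 3
G(19) = mex({0, 1, 3, 4, 5, 7}) = 2
G(20) = mex({0, 2, 3, 4, 5, 6, 7}) = 1
G(21) = mex({0, 1, 2, 3, 5, 6, 7}) = 4
G(22) = mex({0, 1, 2, 3, 4, 5, 7}) = 6
G(23) = mex({0, 1, 2, 3, 4, 5, 6}) = 7
G(24) = mex({0, 1, 2, 3, 5, 6, 7}) = 4
G(25) = mex({0, 2, 3, 4, 6, 7}) = 1
G(26) = mex({0, 1, 3, 4, 5, 6, 7}) = 2
G(27) = mex({0, 1, 2, 3, 4, 5, 6, 7}) = 8
G(28) = mex({0, 1, 2, 3, 4, 6, 7, 8}) = 5
G(29) = mex({0, 1, 2, 3, 5, 6, 7, 8, 9}) = 4
G(30) = mex({0, 1, 2, 3, 4, 5, 6, 9, 10}) = 7
G(31) = mex({0, 1, 3, 4, 5, 7, 10, 11}) = 2
G(32) = mex({0, 2, 3, 4, 5, 6, 7, 9, 11}) = 1
G(33) = mex({0, 1, 2, 3, 4, 5, 6, 7, 9, 12}) = 8
G(34) = mex({0, 1, 2, 3, 4, 5, 7, 8, 11, 12}) = 6
G(35) = mex({0, 1, 2, 3, 4, 5, 6, 8, 9, 10, 11}) = 7
G(36) = mex({0, 1, 2, 3, 5, 6, 7, 9, 10}) = 4
G(37) = mex({0, 2, 3, 4, 6, 7, 9, 10, 11, 12}) = 1
G(38) = mex({0, 1, 3, 4, 5, 6, 7, 9, 10, 11, 12}) = 2
G(39) = mex({0, 1, 2, 4, 5, 6, 7, 9, 10, 12, 14}) = 3
G(40) = mex({0, 2, 3, 4, 6, 7, 11, 12, 14}) = 1
G(41) = mex({0, 1, 2, 3, 5, 6, 7, 9, 10, 11, 12}) = 4
G(42) = mex({0, 1, 2, 3, 4, 5, 6, 9, 10}) = 7
G(43) = mex({0, 1, 3, 4, 5, 7, 9, 10, 12, 15}) = 2
G(44) = mex({0, 2, 3, 4, 5, 6, 7, 9, 10, 12, 15}) = 1
G(45) = mex({0, 1, 2, 3, 4, 5, 6, 7, 9, 10, 12, 14}) = 8
G(46) = mex({0, 1, 3, 4, 5, 7, 8, 11, 12, 14}) = 2
G(47) = mex({0, 1, 2, 3, 4, 5, 6, 8, 9, 10, 11, 12}) = 7
G(48) = mex({0, 1, 2, 3, 5, 6, 7, 9, 10}) = 4
G(49) = mex({0, 2, 3, 4, 6, 7, 9, 10, 11, 12, 15}) = 1
G(50) = mex({0, 1, 4, 5, 6, 7, 9, 11, 12, 14, 15}) = 2
G(51) = mex({0, 1, 2, 3, 4, 5, 6, 7, 9, 12, 14, 15}) = 8
G(52) = mex({0, 2, 3, 4, 5, 6, 7, 8, 11, 12, 15}) = 1
G(53) = mex({0, 1, 2, 3, 5, 6, 7, 8, 9, 10, 11, 12}) = 4
G(54) = mex({0, 1, 2, 3, 4, 5, 6, 9, 10}) = 7
G(55) = mex({0, 1, 3, 4, 5, 7, 9, 10, 11, 12}) = 2
Therefore G(55) = 2.

2


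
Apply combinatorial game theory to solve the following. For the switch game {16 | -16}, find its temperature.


The game is {16 | -16}, a switch {a | b} with numbers a > b.
Cooling {a | b} by t gives {a - t | b + t}, which stops being hot when a - t = b + t, i.e. at t = (a - b)/2. So the temperature of a switch is (a - b)/2.
Temperature = (Left option - Right option) / 2
= (16 - (-16)) / 2
= 32 / 2
= 16

16


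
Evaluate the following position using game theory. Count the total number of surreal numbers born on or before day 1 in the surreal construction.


Day 0: {|} = 0 is born. Count = 1.
Day n: the number of surreal numbers born by day n is 2^(n+1) - 1.
By day 0: 2^1 - 1 = 1
By day 1: 2^2 - 1 = 3
By day 1: 3 surreal numbers.

3


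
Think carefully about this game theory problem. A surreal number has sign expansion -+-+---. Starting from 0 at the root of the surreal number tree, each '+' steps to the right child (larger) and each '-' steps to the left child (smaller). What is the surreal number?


Sign expansion: -+-+---
Rule: track bounds (lo, hi), initially (-inf, +inf). On '+', the current value becomes lo and we move to the simplest number in (value, hi): value + 1 if hi = +inf, otherwise the midpoint (value + hi)/2. On '-', the current value becomes hi and we move to value - 1 if lo = -inf, otherwise the midpoint (lo + value)/2.
Start at 0.
Step 1: sign = -, move left. Bounds: (-inf, 0). Value = -1
Step 2: sign = +, move right. Bounds: (-1, 0). Value = -1/2
Step 3: sign = -, move left. Bounds: (-1, -1/2). Value = -3/4
Step 4: sign = +, move right. Bounds: (-3/4, -1/2). Value = -5/8
Step 5: sign = -, move left. Bounds: (-3/4, -5/8). Value = -11/16
Step 6: sign = -, move left. Bounds: (-3/4, -11/16). Value = -23/32
Step 7: sign = -, move left. Bounds: (-3/4, -23/32). Value = -47/64
The surreal number with sign expansion -+-+--- is -47/64.

-47/64


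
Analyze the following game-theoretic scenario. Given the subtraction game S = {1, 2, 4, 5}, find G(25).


The subtraction set is S = {1, 2, 4, 5}.
G(k) = mex{ G(k - s) : s in S, s <= k }. We compute iteratively: G(0) = 0.
G(1) = mex({0}) = 1
G(2) = mex({0, 1}) = 2
G(3) = mex({1, 2}) = 0
G(4) = mex({0, 2}) = 1
G(5) = mex({0, 1}) = 2
G(6) = mex({1, 2}) = 0
G(7) = mex({0, 2}) = 1
Observe that G(3)..G(7) = 0, 1, 2, 0, 1 repeats G(0)..G(4) = 0, 1, 2, 0, 1.
For k >= max(S) = 5, G(k) is determined by the previous 5 values G(k-5)..G(k-1); a window of 5 consecutive values has recurred shifted by 3, so by induction G(k + 3) = G(k) for all k >= 0: the sequence is periodic from the start with period 3.
One period: G(0..2) = 0, 1, 2.
25 mod 3 = 1, so G(25) = G(1) = 1.

1


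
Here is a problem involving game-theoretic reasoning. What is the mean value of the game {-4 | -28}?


Game = {-4 | -28}, a switch {a | b} with numbers a > b.
Its thermograph has left wall a - t and right wall b + t, which meet at t = (a - b)/2, where both equal (a + b)/2. So the mast (mean value) is at (a + b)/2.
Mean = (-4 + (-28))/2 = -32/2 = -16

-16


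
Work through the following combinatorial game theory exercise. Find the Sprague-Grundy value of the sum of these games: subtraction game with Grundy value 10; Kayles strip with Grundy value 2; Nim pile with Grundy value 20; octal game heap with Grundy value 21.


By the Sprague-Grundy theorem, the Grundy value of a sum of games is the XOR of individual Grundy values.
subtraction game: Grundy value = 10. Running XOR: 0 XOR 10 = 10
Kayles strip: Grundy value = 2. Running XOR: 10 XOR 2 = 8
Nim pile: Grundy value = 20. Running XOR: 8 XOR 20 = 28
octal game heap: Grundy value = 21. Running XOR: 28 XOR 21 = 9
The combined Grundy value is 9.

9


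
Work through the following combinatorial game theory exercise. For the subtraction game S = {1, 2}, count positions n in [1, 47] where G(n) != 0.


Subtraction set S = {1, 2}, so G(n) = n mod 3.
G(n) = 0 when n is a multiple of 3.
Multiples of 3 in [1, 47]: 15
N-positions (nonzero Grundy) = 47 - 15 = 32

32


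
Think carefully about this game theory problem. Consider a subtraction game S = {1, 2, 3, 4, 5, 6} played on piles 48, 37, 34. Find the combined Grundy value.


Subtraction set: {1, 2, 3, 4, 5, 6}
For this subtraction set, G(n) = n mod 7 (period = max + 1 = 7).
Pile 1 (size 48): G(48) = 48 mod 7 = 6
Pile 2 (size 37): G(37) = 37 mod 7 = 2
Pile 3 (size 34): G(34) = 34 mod 7 = 6
Total Grundy value = XOR of all: 6 XOR 2 XOR 6 = 2

2


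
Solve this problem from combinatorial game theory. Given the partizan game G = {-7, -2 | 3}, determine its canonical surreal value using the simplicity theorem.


Left options: {-7, -2}, max = -2
Right options: {3}, min = 3
All options are numbers and max(Left) < min(Right), so by the simplicity theorem the value is the simplest (earliest-born) number strictly between -2 and 3.
Integers -1 through 2 all lie strictly between -2 and 3.
Among integers, the simplest (lowest birthday = smallest |n|; 0 is born on day 0, +-n on day n) is 0.
No non-integer in the interval can be simpler: if x is a non-integer in the interval, then floor(x) or ceil(x) also lies in the interval (the interval contains an integer), and both are proper prefixes of x's sign expansion, i.e. born earlier. So the game value is 0.
Game value = 0

0


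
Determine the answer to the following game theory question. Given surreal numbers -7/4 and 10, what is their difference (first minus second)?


x = -7/4, y = 10
Converting to common denominator: 4
x = -7/4, y = 40/4
x - y = -7/4 - 10 = -47/4

-47/4


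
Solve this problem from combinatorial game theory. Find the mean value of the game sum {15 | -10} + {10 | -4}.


G1 = {15 | -10}, G2 = {10 | -4}
Each is a switch {a | b} with numbers a > b; its mean value is (a + b)/2, and mean value is additive over game sums: m(G1 + G2) = m(G1) + m(G2).
Mean of G1 = (15 + (-10))/2 = 5/2 = 5/2
Mean of G2 = (10 + (-4))/2 = 6/2 = 3
Mean of G1 + G2 = 5/2 + 3 = 11/2

11/2


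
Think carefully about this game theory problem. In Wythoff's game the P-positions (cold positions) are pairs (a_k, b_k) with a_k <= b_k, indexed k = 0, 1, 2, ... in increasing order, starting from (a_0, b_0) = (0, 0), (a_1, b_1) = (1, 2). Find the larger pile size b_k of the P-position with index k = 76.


By Wythoff's theorem, a_k = floor(k * phi) and b_k = floor(k * phi^2) = a_k + k, where phi = (1 + sqrt(5))/2 is the golden ratio.
phi = (1 + sqrt(5))/2 = 1.618034
phi^2 = phi + 1 = 2.618034
k = 76
k * phi^2 = 76 * 2.618034 = 198.970583
b_76 = floor(k * phi^2) = 198 (check: a_76 + k = 122 + 76 = 198)

198


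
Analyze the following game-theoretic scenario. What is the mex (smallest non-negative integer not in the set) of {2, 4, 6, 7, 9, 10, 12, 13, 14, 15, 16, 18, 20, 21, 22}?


Set = {2, 4, 6, 7, 9, 10, 12, 13, 14, 15, 16, 18, 20, 21, 22}
0 is NOT in the set. This is the mex.
mex = 0

0


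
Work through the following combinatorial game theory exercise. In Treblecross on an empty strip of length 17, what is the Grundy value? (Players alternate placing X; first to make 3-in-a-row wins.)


Treblecross: place X on empty cells; 3-in-a-row wins.
Playing within two cells of an existing X lets the opponent win at once, so sensible play treats the cells i-2..i+2 around each X as dead. The player left with no safe cell loses, so this is a normal-play take-away game on strips of safe cells.
Placing X at cell i (0-indexed) of a strip of k safe cells leaves independent strips of sizes max(0, i-2) and max(0, k-i-3). Hence G(k) = mex{ G(max(0,i-2)) XOR G(max(0,k-i-3)) : 0 <= i < k }, with G(0) = 0.
G(1): splits (0,0):0^0=0 -> mex({0}) = 1
G(2): splits (0,0):0^0=0 -> mex({0}) = 1
G(3): splits (0,0):0^0=0 -> mex({0}) = 1
G(4): splits (0,1):0^1=1 (0,0):0^0=0 -> mex({0, 1}) = 2
G(5): splits (0,2):0^1=1 (0,1):0^1=1 (0,0):0^0=0 -> mex({0, 1}) = 2
G(6) = mex({1}) = 0
G(7) = mex({0, 1, 2}) = 3
G(8) = mex({0, 1, 2}) = 3
G(9) = mex({0, 2}) = 1
G(10) = mex({0, 2, 3}) = 1
G(11) = mex({0, 3}) = 1
G(12) = mex({1, 3}) = 0
G(13) = mex({0, 1, 2, 3}) = 4
G(14) = mex({0, 1, 2}) = 3
G(15) = mex({0, 1, 2}) = 3
G(16) = mex({0, 1, 2, 4}) = 3
G(17) = mex({0, 1, 3, 4}) = 2
Therefore G(17) = 2.

2


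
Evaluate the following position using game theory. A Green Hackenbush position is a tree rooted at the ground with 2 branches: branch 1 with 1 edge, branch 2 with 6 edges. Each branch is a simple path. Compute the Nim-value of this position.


The tree has 2 branches from the ground vertex.
In Green Hackenbush, the Nim-value of a simple path of length k is k.
Branch 1: length 1, Nim-value = 1
Branch 2: length 6, Nim-value = 6
Total Nim-value = XOR of all branch values:
0 XOR 1 = 1
1 XOR 6 = 7
Nim-value of the tree = 7

7


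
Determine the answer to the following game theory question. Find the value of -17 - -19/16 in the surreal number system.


x = -17, y = -19/16
Converting to common denominator: 16
x = -272/16, y = -19/16
x - y = -17 - -19/16 = -253/16

-253/16


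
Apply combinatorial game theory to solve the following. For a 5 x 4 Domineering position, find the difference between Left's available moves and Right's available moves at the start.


Board is 5 x 4 (rows x cols).
Left (vertical) placements: (rows-1) * cols = 4 * 4 = 16
Right (horizontal) placements: rows * (cols-1) = 5 * 3 = 15
Advantage = Left - Right = 16 - 15 = 1

1


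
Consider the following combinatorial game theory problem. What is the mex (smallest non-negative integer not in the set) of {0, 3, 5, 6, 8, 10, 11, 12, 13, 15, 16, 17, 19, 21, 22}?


Set = {0, 3, 5, 6, 8, 10, 11, 12, 13, 15, 16, 17, 19, 21, 22}
0 is in the set.
1 is NOT in the set. This is the mex.
mex = 1

1


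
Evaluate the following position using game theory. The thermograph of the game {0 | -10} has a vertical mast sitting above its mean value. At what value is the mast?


Game = {0 | -10}, a switch {a | b} with numbers a > b.
Its thermograph has left wall a - t and right wall b + t, which meet at t = (a - b)/2, where both equal (a + b)/2. So the mast (mean value) is at (a + b)/2.
Mean = (0 + (-10))/2 = -10/2 = -5

-5


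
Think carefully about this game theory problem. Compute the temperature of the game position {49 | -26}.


The game is {49 | -26}, a switch {a | b} with numbers a > b.
Cooling {a | b} by t gives {a - t | b + t}, which stops being hot when a - t = b + t, i.e. at t = (a - b)/2. So the temperature of a switch is (a - b)/2.
Temperature = (Left option - Right option) / 2
= (49 - (-26)) / 2
= 75 / 2
= 75/2

75/2


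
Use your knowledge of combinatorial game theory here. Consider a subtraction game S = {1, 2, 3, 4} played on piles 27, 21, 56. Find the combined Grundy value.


Subtraction set: {1, 2, 3, 4}
For this subtraction set, G(n) = n mod 5 (period = max + 1 = 5).
Pile 1 (size 27): G(27) = 27 mod 5 = 2
Pile 2 (size 21): G(21) = 21 mod 5 = 1
Pile 3 (size 56): G(56) = 56 mod 5 = 1
Total Grundy value = XOR of all: 2 XOR 1 XOR 1 = 2

2


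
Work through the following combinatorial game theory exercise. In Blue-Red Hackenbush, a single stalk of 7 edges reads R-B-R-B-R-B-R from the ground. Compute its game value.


Edges (from ground): R-B-R-B-R-B-R
By Berlekamp's sign-expansion rule, a Blue-Red Hackenbush stalk has the value of the surreal number whose sign sequence is the edge sequence with B -> + and R -> -.
Sign sequence: -+-+-+-
Trace the sign expansion in the surreal number tree, starting from 0:
Edge 1: R (sign -) -> bounds (-inf, 0), value = -1
Edge 2: B (sign +) -> bounds (-1, 0), value = -1/2
Edge 3: R (sign -) -> bounds (-1, -1/2), value = -3/4
Edge 4: B (sign +) -> bounds (-3/4, -1/2), value = -5/8
Edge 5: R (sign -) -> bounds (-3/4, -5/8), value = -11/16
Edge 6: B (sign +) -> bounds (-11/16, -5/8), value = -21/32
Edge 7: R (sign -) -> bounds (-11/16, -21/32), value = -43/64
Game value = -43/64

-43/64


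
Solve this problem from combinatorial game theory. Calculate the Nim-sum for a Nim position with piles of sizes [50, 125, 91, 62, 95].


We need the XOR (exclusive or) of all pile sizes.
After XOR-ing pile 1 (size 50): 0 XOR 50 = 50
After XOR-ing pile 2 (size 125): 50 XOR 125 = 79
After XOR-ing pile 3 (size 91): 79 XOR 91 = 20
After XOR-ing pile 4 (size 62): 20 XOR 62 = 42
After XOR-ing pile 5 (size 95): 42 XOR 95 = 117
The Nim-value of this position is 117.

117


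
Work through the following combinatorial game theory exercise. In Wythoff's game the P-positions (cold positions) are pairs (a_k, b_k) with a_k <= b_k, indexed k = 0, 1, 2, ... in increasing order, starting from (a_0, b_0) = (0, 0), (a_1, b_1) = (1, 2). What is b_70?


By Wythoff's theorem, a_k = floor(k * phi) and b_k = floor(k * phi^2) = a_k + k, where phi = (1 + sqrt(5))/2 is the golden ratio.
phi = (1 + sqrt(5))/2 = 1.618034
phi^2 = phi + 1 = 2.618034
k = 70
k * phi^2 = 70 * 2.618034 = 183.262379
b_70 = floor(k * phi^2) = 183 (check: a_70 + k = 113 + 70 = 183)

183


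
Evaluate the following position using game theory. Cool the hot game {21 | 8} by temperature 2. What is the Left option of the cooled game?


Original game: {21 | 8} (a switch {a | b} with a > b).
Cooling by t (for t below the temperature (a - b)/2 = 13/2) taxes each move by t: {a | b} cooled by t is {a - t | b + t}.
Cooling amount: t = 2
Cooled Left option: 21 - 2 = 19
Cooled Right option: 8 + 2 = 10
Cooled game: {19 | 10}
Left option = 19

19


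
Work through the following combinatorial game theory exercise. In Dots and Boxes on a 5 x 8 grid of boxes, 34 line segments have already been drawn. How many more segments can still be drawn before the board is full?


Grid: 5 x 8 boxes, i.e. 6 rows and 9 columns of dots.
Horizontal edges: (rows + 1) * cols = 6 * 8 = 48
Vertical edges: rows * (cols + 1) = 5 * 9 = 45
Total edges: 48 + 45 = 93
Edges drawn: 34
Remaining: 93 - 34 = 59

59


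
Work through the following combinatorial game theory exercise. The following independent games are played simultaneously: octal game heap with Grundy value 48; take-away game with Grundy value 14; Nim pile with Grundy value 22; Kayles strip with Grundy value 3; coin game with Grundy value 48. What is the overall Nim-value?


By the Sprague-Grundy theorem, the Grundy value of a sum of games is the XOR of individual Grundy values.
octal game heap: Grundy value = 48. Running XOR: 0 XOR 48 = 48
take-away game: Grundy value = 14. Running XOR: 48 XOR 14 = 62
Nim pile: Grundy value = 22. Running XOR: 62 XOR 22 = 40
Kayles strip: Grundy value = 3. Running XOR: 40 XOR 3 = 43
coin game: Grundy value = 48. Running XOR: 43 XOR 48 = 27
The combined Grundy value is 27.

27


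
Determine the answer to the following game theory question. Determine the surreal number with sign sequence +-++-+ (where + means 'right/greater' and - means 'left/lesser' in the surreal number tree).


Sign expansion: +-++-+
Rule: track bounds (lo, hi), initially (-inf, +inf). On '+', the current value becomes lo and we move to the simplest number in (value, hi): value + 1 if hi = +inf, otherwise the midpoint (value + hi)/2. On '-', the current value becomes hi and we move to value - 1 if lo = -inf, otherwise the midpoint (lo + value)/2.
Start at 0.
Step 1: sign = +, move right. Bounds: (0, +inf). Value = 1
Step 2: sign = -, move left. Bounds: (0, 1). Value = 1/2
Step 3: sign = +, move right. Bounds: (1/2, 1). Value = 3/4
Step 4: sign = +, move right. Bounds: (3/4, 1). Value = 7/8
Step 5: sign = -, move left. Bounds: (3/4, 7/8). Value = 13/16
Step 6: sign = +, move right. Bounds: (13/16, 7/8). Value = 27/32
The surreal number with sign expansion +-++-+ is 27/32.

27/32


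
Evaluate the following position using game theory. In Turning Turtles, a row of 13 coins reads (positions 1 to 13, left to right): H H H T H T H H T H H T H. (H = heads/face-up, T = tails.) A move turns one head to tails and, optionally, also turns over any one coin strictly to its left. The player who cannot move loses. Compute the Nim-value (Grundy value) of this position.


Coins: H H H T H T H H T H H T H
Key fact: a single head at position k behaves exactly like a Nim heap of size k (turning it to T and optionally flipping a coin at j < k corresponds to moving the heap from k to j, or to 0), and heads combine as a disjunctive sum (two heads at the same place would cancel, matching j XOR j = 0). So the Nim-value is the XOR of the 1-indexed positions of the heads.
Face-up positions (1-indexed): [1, 2, 3, 5, 7, 8, 10, 11, 13]
XOR 0 with 1: 0 XOR 1 = 1
XOR 1 with 2: 1 XOR 2 = 3
XOR 3 with 3: 3 XOR 3 = 0
XOR 0 with 5: 0 XOR 5 = 5
XOR 5 with 7: 5 XOR 7 = 2
XOR 2 with 8: 2 XOR 8 = 10
XOR 10 with 10: 10 XOR 10 = 0
XOR 0 with 11: 0 XOR 11 = 11
XOR 11 with 13: 11 XOR 13 = 6
Nim-value = 6

6


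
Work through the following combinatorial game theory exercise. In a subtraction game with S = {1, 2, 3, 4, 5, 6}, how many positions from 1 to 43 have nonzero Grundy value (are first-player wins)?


Subtraction set S = {1, 2, 3, 4, 5, 6}, so G(n) = n mod 7.
G(n) = 0 when n is a multiple of 7.
Multiples of 7 in [1, 43]: 6
N-positions (nonzero Grundy) = 43 - 6 = 37

37


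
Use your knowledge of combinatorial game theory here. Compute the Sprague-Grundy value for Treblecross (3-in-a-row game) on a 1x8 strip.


Treblecross: place X on empty cells; 3-in-a-row wins.
Playing within two cells of an existing X lets the opponent win at once, so sensible play treats the cells i-2..i+2 around each X as dead. The player left with no safe cell loses, so this is a normal-play take-away game on strips of safe cells.
Placing X at cell i (0-indexed) of a strip of k safe cells leaves independent strips of sizes max(0, i-2) and max(0, k-i-3). Hence G(k) = mex{ G(max(0,i-2)) XOR G(max(0,k-i-3)) : 0 <= i < k }, with G(0) = 0.
G(1): splits (0,0):0^0=0 -> mex({0}) = 1
G(2): splits (0,0):0^0=0 -> mex({0}) = 1
G(3): splits (0,0):0^0=0 -> mex({0}) = 1
G(4): splits (0,1):0^1=1 (0,0):0^0=0 -> mex({0, 1}) = 2
G(5): splits (0,2):0^1=1 (0,1):0^1=1 (0,0):0^0=0 -> mex({0, 1}) = 2
G(6) = mex({1}) = 0
G(7) = mex({0, 1, 2}) = 3
G(8) = mex({0, 1, 2}) = 3
Therefore G(8) = 3.

3


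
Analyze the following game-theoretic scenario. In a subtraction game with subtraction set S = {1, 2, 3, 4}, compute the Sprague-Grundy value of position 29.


The subtraction set is S = {1, 2, 3, 4}.
G(k) = mex{ G(k - s) : s in S, s <= k }. We compute iteratively: G(0) = 0.
G(1) = mex({0}) = 1
G(2) = mex({0, 1}) = 2
G(3) = mex({0, 1, 2}) = 3
G(4) = mex({0, 1, 2, 3}) = 4
G(5) = mex({1, 2, 3, 4}) = 0
G(6) = mex({0, 2, 3, 4}) = 1
G(7) = mex({0, 1, 3, 4}) = 2
G(8) = mex({0, 1, 2, 4}) = 3
Observe that G(5)..G(8) = 0, 1, 2, 3 repeats G(0)..G(3) = 0, 1, 2, 3.
For k >= max(S) = 4, G(k) is determined by the previous 4 values G(k-4)..G(k-1); a window of 4 consecutive values has recurred shifted by 5, so by induction G(k + 5) = G(k) for all k >= 0: the sequence is periodic from the start with period 5.
One period: G(0..4) = 0, 1, 2, 3, 4.
29 mod 5 = 4, so G(29) = G(4) = 4.

4


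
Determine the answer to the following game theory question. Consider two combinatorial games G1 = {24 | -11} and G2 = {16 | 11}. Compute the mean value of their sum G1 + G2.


G1 = {24 | -11}, G2 = {16 | 11}
Each is a switch {a | b} with numbers a > b; its mean value is (a + b)/2, and mean value is additive over game sums: m(G1 + G2) = m(G1) + m(G2).
Mean of G1 = (24 + (-11))/2 = 13/2 = 13/2
Mean of G2 = (16 + (11))/2 = 27/2 = 27/2
Mean of G1 + G2 = 13/2 + 27/2 = 20

20


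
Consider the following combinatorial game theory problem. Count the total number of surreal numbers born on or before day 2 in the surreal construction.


Day 0: {|} = 0 is born. Count = 1.
Day n: the number of surreal numbers born by day n is 2^(n+1) - 1.
By day 0: 2^1 - 1 = 1
By day 1: 2^2 - 1 = 3
By day 2: 2^3 - 1 = 7
By day 2: 7 surreal numbers.

7


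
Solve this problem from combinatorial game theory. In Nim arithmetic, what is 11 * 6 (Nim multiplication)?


Nim multiplication is bilinear over XOR: (u XOR v) * w = (u*w) XOR (v*w).
So we split each operand into its bit components and XOR the pairwise Nim products.
11 = 1 + 2 + 8 (as XOR of powers of 2).
6 = 2 + 4 (as XOR of powers of 2).
Using the standard Nim-product table on single bits:
  2*2 = 3,   2*4 = 8,   2*8 = 12,
  4*4 = 6,   4*8 = 11,  8*8 = 13,
and  1*x = x (identity), k*l = l*k (commutative).
Pairwise Nim products:
  1 * 2 = 2
  1 * 4 = 4
  2 * 2 = 3
  2 * 4 = 8
  8 * 2 = 12
  8 * 4 = 11
XOR them: 2 XOR 4 XOR 3 XOR 8 XOR 12 XOR 11 = 10.
Result: 11 * 6 = 10 (in Nim).

10


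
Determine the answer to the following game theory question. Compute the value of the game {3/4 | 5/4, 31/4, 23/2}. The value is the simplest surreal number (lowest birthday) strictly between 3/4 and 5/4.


Left options: {3/4}, max = 3/4
Right options: {5/4, 31/4, 23/2}, min = 5/4
All options are numbers and max(Left) < min(Right), so by the simplicity theorem the value is the simplest (earliest-born) number strictly between 3/4 and 5/4.
The only integer strictly between 3/4 and 5/4 is 1.
No non-integer in the interval can be simpler: if x is a non-integer in the interval, then floor(x) or ceil(x) also lies in the interval (the interval contains an integer), and both are proper prefixes of x's sign expansion, i.e. born earlier. So the game value is 1.
Game value = 1

1


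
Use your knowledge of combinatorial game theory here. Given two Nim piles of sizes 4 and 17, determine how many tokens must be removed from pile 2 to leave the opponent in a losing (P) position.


Piles: 4 and 17
Current XOR: 4 XOR 17 = 21 (non-zero, so this is an N-position).
To make the XOR zero, we need to find a move that balances the piles.
For pile 2 (size 17): target = 17 XOR 21 = 4
We reduce pile 2 from 17 to 4.
Tokens removed: 17 - 4 = 13
Verification: 4 XOR 4 = 0

13


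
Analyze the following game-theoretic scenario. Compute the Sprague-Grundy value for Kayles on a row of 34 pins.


Kayles: a move removes 1 or 2 adjacent pins from a contiguous row.
Removing pins from a row of k leaves two independent rows (a, b) with a + b = k - 1 (one pin) or a + b = k - 2 (two pins); an end removal gives a = 0.
By Sprague-Grundy, G(k) = mex{ G(a) XOR G(b) } over all these splits. G(0) = 0.
G(1): splits (0,0):0^0=0 -> mex({0}) = 1
G(2): splits (0,1):0^1=1 (0,0):0^0=0 -> mex({0, 1}) = 2
G(3): splits (0,2):0^2=2 (1,1):1^1=0 (0,1):0^1=1 -> mex({0, 1, 2}) = 3
G(4): splits (0,3):0^3=3 (1,2):1^2=3 (0,2):0^2=2 (1,1):1^1=0 -> mex({0, 2, 3}) = 1
G(5): splits (0,4):0^1=1 (1,3):1^3=2 (2,2):2^2=0 (0,3):0^3=3 (1,2):1^2=3 -> mex({0, 1, 2, 3}) = 4
G(6) = mex({0, 1, 2, 4}) = 3
G(7) = mex({0, 1, 3, 4, 5}) = 2
G(8) = mex({0, 2, 3, 5, 6}) = 1
G(9) = mex({0, 1, 2, 3, 6, 7}) = 4
G(10) = mex({0, 1, 3, 4, 5, 7}) = 2
G(11) = mex({0, 1, 2, 3, 4, 5}) = 6
G(12) = mex({0, 1, 2, 3, 5, 6, 7}) = 4
G(13) = mex({0, 2, 3, 4, 6, 7}) = 1
G(14) = mex({0, 1, 4, 5, 6, 7}) = 2
G(15) = mex({0, 1, 2, 3, 4, 5, 6}) = 7
G(16) = mex({0, 2, 3, 5, 6, 7}) = 1
G(17) = mex({0, 1, 2, 3, 5, 6, 7}) = 4
G(18) = mex({0, 1, 2, 4, 5, 6}) = 3
G(19) = mex({0, 1, 3, 4, 5, 7}) = 2
G(20) = mex({0, 2, 3, 4, 5, 6, 7}) = 1
G(21) = mex({0, 1, 2, 3, 5, 6, 7}) = 4
G(22) = mex({0, 1, 2, 3, 4, 5, 7}) = 6
G(23) = mex({0, 1, 2, 3, 4, 5, 6}) = 7
G(24) = mex({0, 1, 2, 3, 5, 6, 7}) = 4
G(25) = mex({0, 2, 3, 4, 6, 7}) = 1
G(26) = mex({0, 1, 3, 4, 5, 6, 7}) = 2
G(27) = mex({0, 1, 2, 3, 4, 5, 6, 7}) = 8
G(28) = mex({0, 1, 2, 3, 4, 6, 7, 8}) = 5
G(29) = mex({0, 1, 2, 3, 5, 6, 7, 8, 9}) = 4
G(30) = mex({0, 1, 2, 3, 4, 5, 6, 9, 10}) = 7
G(31) = mex({0, 1, 3, 4, 5, 7, 10, 11}) = 2
G(32) = mex({0, 2, 3, 4, 5, 6, 7, 9, 11}) = 1
G(33) = mex({0, 1, 2, 3, 4, 5, 6, 7, 9, 12}) = 8
G(34) = mex({0, 1, 2, 3, 4, 5, 7, 8, 11, 12}) = 6
Therefore G(34) = 6.

6


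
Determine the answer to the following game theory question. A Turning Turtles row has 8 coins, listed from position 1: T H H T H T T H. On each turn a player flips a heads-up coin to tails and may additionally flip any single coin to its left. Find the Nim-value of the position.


Coins: T H H T H T T H
Key fact: a single head at position k behaves exactly like a Nim heap of size k (turning it to T and optionally flipping a coin at j < k corresponds to moving the heap from k to j, or to 0), and heads combine as a disjunctive sum (two heads at the same place would cancel, matching j XOR j = 0). So the Nim-value is the XOR of the 1-indexed positions of the heads.
Face-up positions (1-indexed): [2, 3, 5, 8]
XOR 0 with 2: 0 XOR 2 = 2
XOR 2 with 3: 2 XOR 3 = 1
XOR 1 with 5: 1 XOR 5 = 4
XOR 4 with 8: 4 XOR 8 = 12
Nim-value = 12

12


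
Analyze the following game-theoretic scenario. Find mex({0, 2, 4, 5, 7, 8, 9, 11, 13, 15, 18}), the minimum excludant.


Set = {0, 2, 4, 5, 7, 8, 9, 11, 13, 15, 18}
0 is in the set.
1 is NOT in the set. This is the mex.
mex = 1

1


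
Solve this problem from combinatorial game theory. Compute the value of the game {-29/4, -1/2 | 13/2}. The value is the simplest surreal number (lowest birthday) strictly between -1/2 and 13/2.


Left options: {-29/4, -1/2}, max = -1/2
Right options: {13/2}, min = 13/2
All options are numbers and max(Left) < min(Right), so by the simplicity theorem the value is the simplest (earliest-born) number strictly between -1/2 and 13/2.
Integers 0 through 6 all lie strictly between -1/2 and 13/2.
Among integers, the simplest (lowest birthday = smallest |n|; 0 is born on day 0, +-n on day n) is 0.
No non-integer in the interval can be simpler: if x is a non-integer in the interval, then floor(x) or ceil(x) also lies in the interval (the interval contains an integer), and both are proper prefixes of x's sign expansion, i.e. born earlier. So the game value is 0.
Game value = 0

0


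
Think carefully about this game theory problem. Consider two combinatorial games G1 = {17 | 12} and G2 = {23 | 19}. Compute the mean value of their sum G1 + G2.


G1 = {17 | 12}, G2 = {23 | 19}
Each is a switch {a | b} with numbers a > b; its mean value is (a + b)/2, and mean value is additive over game sums: m(G1 + G2) = m(G1) + m(G2).
Mean of G1 = (17 + (12))/2 = 29/2 = 29/2
Mean of G2 = (23 + (19))/2 = 42/2 = 21
Mean of G1 + G2 = 29/2 + 21 = 71/2

71/2
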